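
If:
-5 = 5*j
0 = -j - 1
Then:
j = -1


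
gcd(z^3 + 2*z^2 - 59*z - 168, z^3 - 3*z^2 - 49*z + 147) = z + 7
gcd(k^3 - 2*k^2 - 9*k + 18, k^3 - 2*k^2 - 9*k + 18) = k^3 - 2*k^2 - 9*k + 18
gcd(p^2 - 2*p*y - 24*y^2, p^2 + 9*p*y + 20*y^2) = p + 4*y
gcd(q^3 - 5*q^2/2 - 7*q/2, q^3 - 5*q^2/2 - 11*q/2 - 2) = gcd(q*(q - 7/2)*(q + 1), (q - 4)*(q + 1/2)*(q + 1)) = q + 1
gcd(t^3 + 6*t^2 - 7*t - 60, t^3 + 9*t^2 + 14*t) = 1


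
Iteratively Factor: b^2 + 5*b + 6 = (b + 3)*(b + 2)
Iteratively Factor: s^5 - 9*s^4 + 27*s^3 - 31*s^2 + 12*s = (s - 1)*(s^4 - 8*s^3 + 19*s^2 - 12*s) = (s - 3)*(s - 1)*(s^3 - 5*s^2 + 4*s) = s*(s - 3)*(s - 1)*(s^2 - 5*s + 4) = s*(s - 3)*(s - 1)^2*(s - 4)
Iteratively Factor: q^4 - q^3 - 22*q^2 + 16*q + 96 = (q + 4)*(q^3 - 5*q^2 - 2*q + 24) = (q + 2)*(q + 4)*(q^2 - 7*q + 12) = (q - 3)*(q + 2)*(q + 4)*(q - 4)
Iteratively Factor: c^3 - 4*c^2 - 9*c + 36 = (c + 3)*(c^2 - 7*c + 12) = (c - 3)*(c + 3)*(c - 4)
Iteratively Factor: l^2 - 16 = (l + 4)*(l - 4)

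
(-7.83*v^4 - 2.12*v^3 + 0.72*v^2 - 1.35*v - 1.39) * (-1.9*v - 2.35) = 14.877*v^5 + 22.4285*v^4 + 3.614*v^3 + 0.873*v^2 + 5.8135*v + 3.2665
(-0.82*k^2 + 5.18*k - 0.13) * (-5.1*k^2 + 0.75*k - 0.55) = 4.182*k^4 - 27.033*k^3 + 4.999*k^2 - 2.9465*k + 0.0715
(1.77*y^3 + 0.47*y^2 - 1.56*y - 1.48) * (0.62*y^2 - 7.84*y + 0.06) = 1.0974*y^5 - 13.5854*y^4 - 4.5458*y^3 + 11.341*y^2 + 11.5096*y - 0.0888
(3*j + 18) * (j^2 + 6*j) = 3*j^3 + 36*j^2 + 108*j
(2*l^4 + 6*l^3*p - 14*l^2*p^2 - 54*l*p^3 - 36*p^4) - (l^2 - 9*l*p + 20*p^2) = 2*l^4 + 6*l^3*p - 14*l^2*p^2 - l^2 - 54*l*p^3 + 9*l*p - 36*p^4 - 20*p^2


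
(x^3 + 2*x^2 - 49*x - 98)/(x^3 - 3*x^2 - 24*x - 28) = (x + 7)/(x + 2)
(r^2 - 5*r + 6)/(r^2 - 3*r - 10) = (-r^2 + 5*r - 6)/(-r^2 + 3*r + 10)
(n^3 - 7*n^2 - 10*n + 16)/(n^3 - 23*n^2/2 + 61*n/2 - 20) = 2*(n + 2)/(2*n - 5)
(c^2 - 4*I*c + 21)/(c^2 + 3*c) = (c^2 - 4*I*c + 21)/(c*(c + 3))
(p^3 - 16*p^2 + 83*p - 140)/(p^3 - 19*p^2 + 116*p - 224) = (p - 5)/(p - 8)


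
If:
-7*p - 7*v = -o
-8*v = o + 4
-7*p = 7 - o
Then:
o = -12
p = -19/7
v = 1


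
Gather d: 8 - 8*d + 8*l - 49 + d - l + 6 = -7*d + 7*l - 35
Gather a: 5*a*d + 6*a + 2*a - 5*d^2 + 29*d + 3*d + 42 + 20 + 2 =a*(5*d + 8) - 5*d^2 + 32*d + 64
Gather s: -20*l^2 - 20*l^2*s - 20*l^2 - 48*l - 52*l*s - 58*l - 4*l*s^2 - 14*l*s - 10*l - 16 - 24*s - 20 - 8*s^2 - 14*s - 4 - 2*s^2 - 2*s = -40*l^2 - 116*l + s^2*(-4*l - 10) + s*(-20*l^2 - 66*l - 40) - 40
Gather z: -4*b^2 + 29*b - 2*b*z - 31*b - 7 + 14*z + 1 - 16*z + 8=-4*b^2 - 2*b + z*(-2*b - 2) + 2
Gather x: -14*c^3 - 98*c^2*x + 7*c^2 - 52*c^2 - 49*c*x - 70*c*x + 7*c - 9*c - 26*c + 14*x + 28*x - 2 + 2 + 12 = -14*c^3 - 45*c^2 - 28*c + x*(-98*c^2 - 119*c + 42) + 12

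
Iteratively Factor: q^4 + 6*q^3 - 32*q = (q + 4)*(q^3 + 2*q^2 - 8*q) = (q - 2)*(q + 4)*(q^2 + 4*q) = (q - 2)*(q + 4)^2*(q)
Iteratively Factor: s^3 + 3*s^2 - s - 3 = (s - 1)*(s^2 + 4*s + 3) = (s - 1)*(s + 1)*(s + 3)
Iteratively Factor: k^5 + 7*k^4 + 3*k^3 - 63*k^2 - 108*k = (k + 3)*(k^4 + 4*k^3 - 9*k^2 - 36*k) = (k - 3)*(k + 3)*(k^3 + 7*k^2 + 12*k) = k*(k - 3)*(k + 3)*(k^2 + 7*k + 12) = k*(k - 3)*(k + 3)*(k + 4)*(k + 3)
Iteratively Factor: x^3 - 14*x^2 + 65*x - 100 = (x - 4)*(x^2 - 10*x + 25) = (x - 5)*(x - 4)*(x - 5)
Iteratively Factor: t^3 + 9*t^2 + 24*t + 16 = (t + 1)*(t^2 + 8*t + 16) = (t + 1)*(t + 4)*(t + 4)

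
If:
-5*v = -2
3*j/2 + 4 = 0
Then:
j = -8/3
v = 2/5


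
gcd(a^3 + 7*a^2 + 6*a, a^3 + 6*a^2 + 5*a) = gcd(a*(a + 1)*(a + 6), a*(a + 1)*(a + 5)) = a^2 + a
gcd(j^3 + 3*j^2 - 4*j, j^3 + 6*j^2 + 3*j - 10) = j - 1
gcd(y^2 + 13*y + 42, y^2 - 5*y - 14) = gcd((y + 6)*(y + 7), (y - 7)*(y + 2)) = 1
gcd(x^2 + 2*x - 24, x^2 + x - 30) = x + 6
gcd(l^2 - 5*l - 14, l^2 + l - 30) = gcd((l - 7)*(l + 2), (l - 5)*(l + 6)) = 1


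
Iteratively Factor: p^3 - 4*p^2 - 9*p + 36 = (p - 3)*(p^2 - p - 12) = (p - 3)*(p + 3)*(p - 4)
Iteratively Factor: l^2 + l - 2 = (l - 1)*(l + 2)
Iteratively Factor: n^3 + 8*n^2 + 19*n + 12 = (n + 1)*(n^2 + 7*n + 12) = (n + 1)*(n + 3)*(n + 4)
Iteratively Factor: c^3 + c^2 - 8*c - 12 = (c + 2)*(c^2 - c - 6) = (c - 3)*(c + 2)*(c + 2)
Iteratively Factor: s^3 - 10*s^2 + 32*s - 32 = (s - 2)*(s^2 - 8*s + 16) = (s - 4)*(s - 2)*(s - 4)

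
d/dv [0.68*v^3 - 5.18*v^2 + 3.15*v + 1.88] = 2.04*v^2 - 10.36*v + 3.15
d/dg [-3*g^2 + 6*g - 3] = 6 - 6*g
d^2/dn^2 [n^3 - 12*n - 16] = 6*n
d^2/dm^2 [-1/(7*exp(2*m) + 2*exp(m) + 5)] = 2*(-4*(7*exp(m) + 1)^2*exp(m) + (14*exp(m) + 1)*(7*exp(2*m) + 2*exp(m) + 5))*exp(m)/(7*exp(2*m) + 2*exp(m) + 5)^3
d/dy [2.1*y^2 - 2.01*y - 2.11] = 4.2*y - 2.01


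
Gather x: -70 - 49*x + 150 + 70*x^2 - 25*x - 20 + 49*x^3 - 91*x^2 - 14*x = 49*x^3 - 21*x^2 - 88*x + 60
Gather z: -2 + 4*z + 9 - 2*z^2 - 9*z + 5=-2*z^2 - 5*z + 12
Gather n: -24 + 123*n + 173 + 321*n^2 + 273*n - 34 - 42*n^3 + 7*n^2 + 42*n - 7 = -42*n^3 + 328*n^2 + 438*n + 108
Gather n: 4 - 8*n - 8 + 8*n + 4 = 0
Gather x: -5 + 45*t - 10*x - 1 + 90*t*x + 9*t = 54*t + x*(90*t - 10) - 6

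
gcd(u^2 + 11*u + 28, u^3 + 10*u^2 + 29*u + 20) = u + 4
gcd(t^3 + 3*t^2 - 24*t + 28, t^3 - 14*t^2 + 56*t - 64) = t - 2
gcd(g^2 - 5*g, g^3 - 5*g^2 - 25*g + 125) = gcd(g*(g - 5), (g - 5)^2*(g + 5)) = g - 5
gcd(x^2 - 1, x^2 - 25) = 1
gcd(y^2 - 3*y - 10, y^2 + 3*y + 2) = y + 2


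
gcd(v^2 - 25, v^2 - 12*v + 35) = v - 5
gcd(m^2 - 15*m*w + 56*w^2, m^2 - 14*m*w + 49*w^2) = -m + 7*w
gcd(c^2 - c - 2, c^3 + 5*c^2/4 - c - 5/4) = c + 1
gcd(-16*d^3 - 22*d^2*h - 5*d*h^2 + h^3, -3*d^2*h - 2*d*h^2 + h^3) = d + h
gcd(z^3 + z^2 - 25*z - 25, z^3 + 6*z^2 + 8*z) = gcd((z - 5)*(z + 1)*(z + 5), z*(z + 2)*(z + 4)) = 1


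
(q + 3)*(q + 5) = q^2 + 8*q + 15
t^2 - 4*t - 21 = (t - 7)*(t + 3)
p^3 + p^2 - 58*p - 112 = (p - 8)*(p + 2)*(p + 7)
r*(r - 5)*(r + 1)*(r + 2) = r^4 - 2*r^3 - 13*r^2 - 10*r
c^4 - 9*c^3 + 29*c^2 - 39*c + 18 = (c - 3)^2*(c - 2)*(c - 1)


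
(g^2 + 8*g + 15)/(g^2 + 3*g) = (g + 5)/g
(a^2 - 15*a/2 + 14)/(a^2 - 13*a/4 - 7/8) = 4*(a - 4)/(4*a + 1)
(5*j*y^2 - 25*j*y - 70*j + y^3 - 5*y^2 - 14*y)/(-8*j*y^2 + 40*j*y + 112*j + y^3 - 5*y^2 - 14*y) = (5*j + y)/(-8*j + y)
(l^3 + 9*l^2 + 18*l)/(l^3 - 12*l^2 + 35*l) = (l^2 + 9*l + 18)/(l^2 - 12*l + 35)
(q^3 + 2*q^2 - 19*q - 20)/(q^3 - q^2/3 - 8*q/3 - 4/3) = 3*(q^2 + q - 20)/(3*q^2 - 4*q - 4)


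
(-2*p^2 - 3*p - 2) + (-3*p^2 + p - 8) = -5*p^2 - 2*p - 10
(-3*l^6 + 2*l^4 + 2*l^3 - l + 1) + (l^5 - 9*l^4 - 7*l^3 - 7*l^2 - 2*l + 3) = -3*l^6 + l^5 - 7*l^4 - 5*l^3 - 7*l^2 - 3*l + 4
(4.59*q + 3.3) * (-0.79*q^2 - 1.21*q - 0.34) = -3.6261*q^3 - 8.1609*q^2 - 5.5536*q - 1.122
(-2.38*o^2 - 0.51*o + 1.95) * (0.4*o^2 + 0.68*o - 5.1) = -0.952*o^4 - 1.8224*o^3 + 12.5712*o^2 + 3.927*o - 9.945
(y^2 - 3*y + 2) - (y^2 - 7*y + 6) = 4*y - 4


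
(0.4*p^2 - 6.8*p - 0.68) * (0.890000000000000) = 0.356*p^2 - 6.052*p - 0.6052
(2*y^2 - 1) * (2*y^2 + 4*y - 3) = 4*y^4 + 8*y^3 - 8*y^2 - 4*y + 3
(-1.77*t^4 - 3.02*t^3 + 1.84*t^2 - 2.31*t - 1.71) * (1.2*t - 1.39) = -2.124*t^5 - 1.1637*t^4 + 6.4058*t^3 - 5.3296*t^2 + 1.1589*t + 2.3769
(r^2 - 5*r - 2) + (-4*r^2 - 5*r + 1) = -3*r^2 - 10*r - 1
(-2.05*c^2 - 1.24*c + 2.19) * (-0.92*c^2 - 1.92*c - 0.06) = 1.886*c^4 + 5.0768*c^3 + 0.489*c^2 - 4.1304*c - 0.1314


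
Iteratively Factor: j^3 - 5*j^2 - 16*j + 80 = (j + 4)*(j^2 - 9*j + 20) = (j - 4)*(j + 4)*(j - 5)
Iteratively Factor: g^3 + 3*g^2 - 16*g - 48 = (g - 4)*(g^2 + 7*g + 12) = (g - 4)*(g + 4)*(g + 3)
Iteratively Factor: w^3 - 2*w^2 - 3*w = (w - 3)*(w^2 + w) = w*(w - 3)*(w + 1)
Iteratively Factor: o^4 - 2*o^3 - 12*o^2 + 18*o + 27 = (o + 3)*(o^3 - 5*o^2 + 3*o + 9) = (o + 1)*(o + 3)*(o^2 - 6*o + 9) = (o - 3)*(o + 1)*(o + 3)*(o - 3)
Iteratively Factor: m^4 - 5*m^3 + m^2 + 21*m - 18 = (m - 1)*(m^3 - 4*m^2 - 3*m + 18) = (m - 3)*(m - 1)*(m^2 - m - 6) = (m - 3)*(m - 1)*(m + 2)*(m - 3)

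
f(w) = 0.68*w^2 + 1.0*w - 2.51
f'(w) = 1.36*w + 1.0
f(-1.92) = -1.92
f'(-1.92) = -1.61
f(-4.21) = 5.33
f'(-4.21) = -4.73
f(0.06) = -2.45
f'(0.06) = 1.08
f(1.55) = 0.67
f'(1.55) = 3.11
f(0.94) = -0.97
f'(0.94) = 2.28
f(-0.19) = -2.68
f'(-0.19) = 0.74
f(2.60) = 4.69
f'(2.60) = 4.54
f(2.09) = 2.55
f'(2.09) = 3.84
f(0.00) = -2.51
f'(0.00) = 1.00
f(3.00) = 6.61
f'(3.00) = 5.08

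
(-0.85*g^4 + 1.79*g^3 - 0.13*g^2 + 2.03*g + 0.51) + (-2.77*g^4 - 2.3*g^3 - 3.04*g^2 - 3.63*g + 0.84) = -3.62*g^4 - 0.51*g^3 - 3.17*g^2 - 1.6*g + 1.35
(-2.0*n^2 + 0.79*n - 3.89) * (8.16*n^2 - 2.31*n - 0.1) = -16.32*n^4 + 11.0664*n^3 - 33.3673*n^2 + 8.9069*n + 0.389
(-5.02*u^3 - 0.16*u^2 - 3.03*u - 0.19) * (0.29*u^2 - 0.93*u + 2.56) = -1.4558*u^5 + 4.6222*u^4 - 13.5811*u^3 + 2.3532*u^2 - 7.5801*u - 0.4864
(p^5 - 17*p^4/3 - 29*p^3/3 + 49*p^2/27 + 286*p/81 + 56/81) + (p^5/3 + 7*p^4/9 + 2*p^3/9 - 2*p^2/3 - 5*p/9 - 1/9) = 4*p^5/3 - 44*p^4/9 - 85*p^3/9 + 31*p^2/27 + 241*p/81 + 47/81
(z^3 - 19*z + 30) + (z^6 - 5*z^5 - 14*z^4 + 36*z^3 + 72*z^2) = z^6 - 5*z^5 - 14*z^4 + 37*z^3 + 72*z^2 - 19*z + 30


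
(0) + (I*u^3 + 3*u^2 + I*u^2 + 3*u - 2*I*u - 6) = I*u^3 + 3*u^2 + I*u^2 + 3*u - 2*I*u - 6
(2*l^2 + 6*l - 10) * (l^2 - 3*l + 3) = 2*l^4 - 22*l^2 + 48*l - 30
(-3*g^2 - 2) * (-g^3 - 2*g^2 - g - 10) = 3*g^5 + 6*g^4 + 5*g^3 + 34*g^2 + 2*g + 20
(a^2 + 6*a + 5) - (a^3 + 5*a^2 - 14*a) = -a^3 - 4*a^2 + 20*a + 5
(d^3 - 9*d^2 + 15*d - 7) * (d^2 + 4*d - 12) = d^5 - 5*d^4 - 33*d^3 + 161*d^2 - 208*d + 84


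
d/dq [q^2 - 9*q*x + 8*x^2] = 2*q - 9*x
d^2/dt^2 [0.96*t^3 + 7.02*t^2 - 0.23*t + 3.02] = 5.76*t + 14.04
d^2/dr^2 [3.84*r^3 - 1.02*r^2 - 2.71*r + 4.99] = 23.04*r - 2.04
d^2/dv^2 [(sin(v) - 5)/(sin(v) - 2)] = 3*(sin(v)^2 + 2*sin(v) - 2)/(sin(v) - 2)^3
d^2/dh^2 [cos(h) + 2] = -cos(h)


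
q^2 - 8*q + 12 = (q - 6)*(q - 2)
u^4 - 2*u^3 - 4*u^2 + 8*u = u*(u - 2)^2*(u + 2)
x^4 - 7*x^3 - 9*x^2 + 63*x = x*(x - 7)*(x - 3)*(x + 3)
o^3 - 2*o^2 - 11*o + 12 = (o - 4)*(o - 1)*(o + 3)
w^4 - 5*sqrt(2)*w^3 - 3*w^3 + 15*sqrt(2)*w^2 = w^2*(w - 3)*(w - 5*sqrt(2))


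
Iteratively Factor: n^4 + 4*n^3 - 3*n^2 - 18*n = (n + 3)*(n^3 + n^2 - 6*n) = (n - 2)*(n + 3)*(n^2 + 3*n) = (n - 2)*(n + 3)^2*(n)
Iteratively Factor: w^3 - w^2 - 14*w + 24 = (w - 2)*(w^2 + w - 12) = (w - 2)*(w + 4)*(w - 3)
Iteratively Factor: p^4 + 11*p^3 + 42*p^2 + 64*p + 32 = (p + 4)*(p^3 + 7*p^2 + 14*p + 8) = (p + 4)^2*(p^2 + 3*p + 2) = (p + 1)*(p + 4)^2*(p + 2)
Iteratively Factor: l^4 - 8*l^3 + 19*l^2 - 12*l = (l - 3)*(l^3 - 5*l^2 + 4*l) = (l - 3)*(l - 1)*(l^2 - 4*l) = l*(l - 3)*(l - 1)*(l - 4)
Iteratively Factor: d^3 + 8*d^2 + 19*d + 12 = (d + 3)*(d^2 + 5*d + 4) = (d + 3)*(d + 4)*(d + 1)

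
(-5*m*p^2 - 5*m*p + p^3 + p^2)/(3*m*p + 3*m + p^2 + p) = p*(-5*m + p)/(3*m + p)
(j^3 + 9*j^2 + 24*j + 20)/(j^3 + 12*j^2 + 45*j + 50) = (j + 2)/(j + 5)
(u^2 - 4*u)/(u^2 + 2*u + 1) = u*(u - 4)/(u^2 + 2*u + 1)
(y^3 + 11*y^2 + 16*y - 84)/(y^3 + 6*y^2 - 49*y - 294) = (y - 2)/(y - 7)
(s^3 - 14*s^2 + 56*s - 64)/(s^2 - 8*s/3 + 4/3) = 3*(s^2 - 12*s + 32)/(3*s - 2)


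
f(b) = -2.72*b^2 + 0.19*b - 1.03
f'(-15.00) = 81.79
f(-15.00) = -615.88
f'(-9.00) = 49.15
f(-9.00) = -223.06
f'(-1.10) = 6.17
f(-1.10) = -4.53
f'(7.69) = -41.64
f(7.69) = -160.42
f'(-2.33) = 12.87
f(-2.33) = -16.24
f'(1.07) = -5.63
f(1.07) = -3.94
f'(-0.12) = 0.84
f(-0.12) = -1.09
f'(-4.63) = 25.38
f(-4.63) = -60.22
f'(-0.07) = 0.57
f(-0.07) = -1.06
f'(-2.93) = 16.13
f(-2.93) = -24.94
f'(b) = 0.19 - 5.44*b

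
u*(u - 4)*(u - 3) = u^3 - 7*u^2 + 12*u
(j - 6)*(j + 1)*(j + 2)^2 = j^4 - j^3 - 22*j^2 - 44*j - 24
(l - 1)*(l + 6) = l^2 + 5*l - 6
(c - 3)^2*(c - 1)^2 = c^4 - 8*c^3 + 22*c^2 - 24*c + 9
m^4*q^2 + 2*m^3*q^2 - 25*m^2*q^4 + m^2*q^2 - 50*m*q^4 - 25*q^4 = (m - 5*q)*(m + 5*q)*(m*q + q)^2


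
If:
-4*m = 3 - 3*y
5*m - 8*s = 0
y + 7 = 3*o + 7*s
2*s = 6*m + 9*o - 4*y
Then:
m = 480/233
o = 404/699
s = 300/233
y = 873/233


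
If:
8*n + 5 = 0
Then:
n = -5/8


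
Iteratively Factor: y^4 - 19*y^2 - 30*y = (y + 3)*(y^3 - 3*y^2 - 10*y) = (y - 5)*(y + 3)*(y^2 + 2*y) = y*(y - 5)*(y + 3)*(y + 2)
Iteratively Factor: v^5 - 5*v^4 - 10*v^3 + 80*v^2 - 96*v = (v)*(v^4 - 5*v^3 - 10*v^2 + 80*v - 96) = v*(v - 3)*(v^3 - 2*v^2 - 16*v + 32) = v*(v - 3)*(v - 2)*(v^2 - 16) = v*(v - 3)*(v - 2)*(v + 4)*(v - 4)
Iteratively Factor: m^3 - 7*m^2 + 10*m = (m - 2)*(m^2 - 5*m) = m*(m - 2)*(m - 5)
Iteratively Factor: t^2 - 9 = (t + 3)*(t - 3)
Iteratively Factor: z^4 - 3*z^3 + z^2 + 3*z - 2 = (z - 2)*(z^3 - z^2 - z + 1) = (z - 2)*(z - 1)*(z^2 - 1) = (z - 2)*(z - 1)^2*(z + 1)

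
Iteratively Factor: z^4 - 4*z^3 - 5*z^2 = (z - 5)*(z^3 + z^2) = z*(z - 5)*(z^2 + z) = z*(z - 5)*(z + 1)*(z)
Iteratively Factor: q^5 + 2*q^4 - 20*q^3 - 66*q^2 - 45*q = (q - 5)*(q^4 + 7*q^3 + 15*q^2 + 9*q) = (q - 5)*(q + 1)*(q^3 + 6*q^2 + 9*q) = (q - 5)*(q + 1)*(q + 3)*(q^2 + 3*q) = (q - 5)*(q + 1)*(q + 3)^2*(q)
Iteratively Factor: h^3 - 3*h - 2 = (h + 1)*(h^2 - h - 2) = (h + 1)^2*(h - 2)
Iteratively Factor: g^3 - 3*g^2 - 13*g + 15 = (g - 1)*(g^2 - 2*g - 15) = (g - 5)*(g - 1)*(g + 3)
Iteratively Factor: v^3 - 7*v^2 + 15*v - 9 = (v - 3)*(v^2 - 4*v + 3) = (v - 3)^2*(v - 1)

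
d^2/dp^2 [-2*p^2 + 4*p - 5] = -4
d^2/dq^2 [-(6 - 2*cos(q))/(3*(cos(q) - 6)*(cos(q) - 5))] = 2*((1 - cos(q)^2)^2 - cos(q)^5 + 83*cos(q)^3 - 343*cos(q)^2 + 108*cos(q) + 113)/(3*(cos(q) - 6)^3*(cos(q) - 5)^3)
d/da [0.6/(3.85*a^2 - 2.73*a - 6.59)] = (1.638 - 4.62*a)/(-3.85*a^2 + 2.73*a + 6.59)^2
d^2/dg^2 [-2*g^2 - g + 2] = -4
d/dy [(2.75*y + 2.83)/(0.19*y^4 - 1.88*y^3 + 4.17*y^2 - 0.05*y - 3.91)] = (-1.5675*y^4 + 8.1892*y^3 + 4.4937*y^2 - 23.6022*y - 10.611)/(0.0361*y^8 - 0.7144*y^7 + 5.119*y^6 - 15.6982*y^5 + 16.0911*y^4 + 14.2846*y^3 - 32.6069*y^2 + 0.391*y + 15.2881)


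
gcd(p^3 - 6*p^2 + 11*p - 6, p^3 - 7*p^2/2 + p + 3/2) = p^2 - 4*p + 3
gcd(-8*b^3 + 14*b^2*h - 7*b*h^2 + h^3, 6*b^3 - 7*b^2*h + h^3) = 2*b^2 - 3*b*h + h^2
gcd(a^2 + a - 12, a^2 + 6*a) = 1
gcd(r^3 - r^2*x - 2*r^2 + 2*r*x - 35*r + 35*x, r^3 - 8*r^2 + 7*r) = r - 7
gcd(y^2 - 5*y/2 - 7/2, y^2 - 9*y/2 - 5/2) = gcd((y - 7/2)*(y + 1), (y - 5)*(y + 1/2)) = 1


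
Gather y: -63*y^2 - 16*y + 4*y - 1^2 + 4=-63*y^2 - 12*y + 3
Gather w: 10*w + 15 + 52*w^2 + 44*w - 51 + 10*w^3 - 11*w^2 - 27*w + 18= 10*w^3 + 41*w^2 + 27*w - 18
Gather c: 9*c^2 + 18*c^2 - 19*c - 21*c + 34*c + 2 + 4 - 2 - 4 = 27*c^2 - 6*c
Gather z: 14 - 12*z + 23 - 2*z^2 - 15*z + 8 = -2*z^2 - 27*z + 45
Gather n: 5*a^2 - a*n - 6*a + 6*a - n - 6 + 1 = 5*a^2 + n*(-a - 1) - 5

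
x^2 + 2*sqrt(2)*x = x*(x + 2*sqrt(2))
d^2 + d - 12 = (d - 3)*(d + 4)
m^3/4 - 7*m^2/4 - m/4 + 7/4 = (m/4 + 1/4)*(m - 7)*(m - 1)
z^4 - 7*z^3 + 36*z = z*(z - 6)*(z - 3)*(z + 2)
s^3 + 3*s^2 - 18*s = s*(s - 3)*(s + 6)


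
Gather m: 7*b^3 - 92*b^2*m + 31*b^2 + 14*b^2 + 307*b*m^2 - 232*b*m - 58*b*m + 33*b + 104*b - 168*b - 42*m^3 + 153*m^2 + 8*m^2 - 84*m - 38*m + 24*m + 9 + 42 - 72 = 7*b^3 + 45*b^2 - 31*b - 42*m^3 + m^2*(307*b + 161) + m*(-92*b^2 - 290*b - 98) - 21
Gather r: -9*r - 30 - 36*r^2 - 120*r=-36*r^2 - 129*r - 30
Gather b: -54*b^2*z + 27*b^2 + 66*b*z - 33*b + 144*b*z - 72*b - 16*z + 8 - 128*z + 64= b^2*(27 - 54*z) + b*(210*z - 105) - 144*z + 72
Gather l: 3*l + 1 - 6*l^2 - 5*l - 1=-6*l^2 - 2*l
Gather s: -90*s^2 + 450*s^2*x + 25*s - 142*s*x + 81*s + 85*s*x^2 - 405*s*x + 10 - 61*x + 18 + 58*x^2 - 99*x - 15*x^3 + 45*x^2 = s^2*(450*x - 90) + s*(85*x^2 - 547*x + 106) - 15*x^3 + 103*x^2 - 160*x + 28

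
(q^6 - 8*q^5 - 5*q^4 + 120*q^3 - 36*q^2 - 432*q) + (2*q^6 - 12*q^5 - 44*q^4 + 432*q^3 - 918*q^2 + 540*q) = 3*q^6 - 20*q^5 - 49*q^4 + 552*q^3 - 954*q^2 + 108*q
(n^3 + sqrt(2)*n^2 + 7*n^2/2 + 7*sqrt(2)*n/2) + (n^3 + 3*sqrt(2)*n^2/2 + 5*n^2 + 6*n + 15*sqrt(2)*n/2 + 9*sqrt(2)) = 2*n^3 + 5*sqrt(2)*n^2/2 + 17*n^2/2 + 6*n + 11*sqrt(2)*n + 9*sqrt(2)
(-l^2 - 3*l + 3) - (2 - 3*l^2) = 2*l^2 - 3*l + 1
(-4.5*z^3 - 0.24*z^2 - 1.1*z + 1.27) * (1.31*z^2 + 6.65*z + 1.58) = -5.895*z^5 - 30.2394*z^4 - 10.147*z^3 - 6.0305*z^2 + 6.7075*z + 2.0066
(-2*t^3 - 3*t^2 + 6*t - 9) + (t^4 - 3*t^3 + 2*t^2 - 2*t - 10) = t^4 - 5*t^3 - t^2 + 4*t - 19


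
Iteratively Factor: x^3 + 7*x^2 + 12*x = (x + 4)*(x^2 + 3*x) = x*(x + 4)*(x + 3)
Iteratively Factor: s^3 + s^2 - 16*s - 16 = (s + 1)*(s^2 - 16) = (s + 1)*(s + 4)*(s - 4)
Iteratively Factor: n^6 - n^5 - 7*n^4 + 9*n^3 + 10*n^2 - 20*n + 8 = (n + 2)*(n^5 - 3*n^4 - n^3 + 11*n^2 - 12*n + 4) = (n - 1)*(n + 2)*(n^4 - 2*n^3 - 3*n^2 + 8*n - 4) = (n - 2)*(n - 1)*(n + 2)*(n^3 - 3*n + 2) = (n - 2)*(n - 1)^2*(n + 2)*(n^2 + n - 2) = (n - 2)*(n - 1)^2*(n + 2)^2*(n - 1)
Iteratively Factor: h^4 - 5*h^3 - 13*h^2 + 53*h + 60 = (h + 1)*(h^3 - 6*h^2 - 7*h + 60) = (h + 1)*(h + 3)*(h^2 - 9*h + 20) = (h - 4)*(h + 1)*(h + 3)*(h - 5)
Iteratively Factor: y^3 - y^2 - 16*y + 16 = (y + 4)*(y^2 - 5*y + 4) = (y - 4)*(y + 4)*(y - 1)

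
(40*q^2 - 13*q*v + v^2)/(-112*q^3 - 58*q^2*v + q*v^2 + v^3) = (-5*q + v)/(14*q^2 + 9*q*v + v^2)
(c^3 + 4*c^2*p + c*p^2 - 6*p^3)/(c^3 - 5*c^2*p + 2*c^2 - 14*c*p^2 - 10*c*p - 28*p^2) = (-c^2 - 2*c*p + 3*p^2)/(-c^2 + 7*c*p - 2*c + 14*p)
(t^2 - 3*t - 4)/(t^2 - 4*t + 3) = (t^2 - 3*t - 4)/(t^2 - 4*t + 3)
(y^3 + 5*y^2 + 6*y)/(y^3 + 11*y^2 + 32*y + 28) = y*(y + 3)/(y^2 + 9*y + 14)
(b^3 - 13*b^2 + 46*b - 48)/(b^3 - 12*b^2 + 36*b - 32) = (b - 3)/(b - 2)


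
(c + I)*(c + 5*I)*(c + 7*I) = c^3 + 13*I*c^2 - 47*c - 35*I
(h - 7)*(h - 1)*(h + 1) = h^3 - 7*h^2 - h + 7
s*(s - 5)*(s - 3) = s^3 - 8*s^2 + 15*s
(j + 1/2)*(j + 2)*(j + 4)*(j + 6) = j^4 + 25*j^3/2 + 50*j^2 + 70*j + 24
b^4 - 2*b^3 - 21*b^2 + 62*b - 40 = (b - 4)*(b - 2)*(b - 1)*(b + 5)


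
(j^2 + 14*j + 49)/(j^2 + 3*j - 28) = (j + 7)/(j - 4)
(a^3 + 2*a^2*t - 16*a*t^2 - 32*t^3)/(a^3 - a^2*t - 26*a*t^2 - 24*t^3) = (-a^2 + 2*a*t + 8*t^2)/(-a^2 + 5*a*t + 6*t^2)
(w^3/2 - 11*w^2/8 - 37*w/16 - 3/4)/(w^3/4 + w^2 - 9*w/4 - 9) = (8*w^3 - 22*w^2 - 37*w - 12)/(4*(w^3 + 4*w^2 - 9*w - 36))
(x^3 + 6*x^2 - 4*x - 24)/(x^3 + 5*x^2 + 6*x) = (x^2 + 4*x - 12)/(x*(x + 3))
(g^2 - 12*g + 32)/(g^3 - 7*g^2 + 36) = (g^2 - 12*g + 32)/(g^3 - 7*g^2 + 36)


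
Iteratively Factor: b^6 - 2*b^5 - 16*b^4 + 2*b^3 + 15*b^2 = (b + 1)*(b^5 - 3*b^4 - 13*b^3 + 15*b^2) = (b - 5)*(b + 1)*(b^4 + 2*b^3 - 3*b^2) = b*(b - 5)*(b + 1)*(b^3 + 2*b^2 - 3*b) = b*(b - 5)*(b + 1)*(b + 3)*(b^2 - b) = b*(b - 5)*(b - 1)*(b + 1)*(b + 3)*(b)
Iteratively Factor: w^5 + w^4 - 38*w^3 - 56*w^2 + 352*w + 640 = (w + 2)*(w^4 - w^3 - 36*w^2 + 16*w + 320) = (w + 2)*(w + 4)*(w^3 - 5*w^2 - 16*w + 80) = (w - 5)*(w + 2)*(w + 4)*(w^2 - 16) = (w - 5)*(w - 4)*(w + 2)*(w + 4)*(w + 4)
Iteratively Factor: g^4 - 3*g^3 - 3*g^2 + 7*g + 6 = (g - 3)*(g^3 - 3*g - 2) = (g - 3)*(g - 2)*(g^2 + 2*g + 1) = (g - 3)*(g - 2)*(g + 1)*(g + 1)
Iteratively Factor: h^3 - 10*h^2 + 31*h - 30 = (h - 2)*(h^2 - 8*h + 15) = (h - 5)*(h - 2)*(h - 3)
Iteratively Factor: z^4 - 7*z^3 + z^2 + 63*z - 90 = (z - 3)*(z^3 - 4*z^2 - 11*z + 30) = (z - 3)*(z + 3)*(z^2 - 7*z + 10) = (z - 5)*(z - 3)*(z + 3)*(z - 2)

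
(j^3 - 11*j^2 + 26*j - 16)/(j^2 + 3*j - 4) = (j^2 - 10*j + 16)/(j + 4)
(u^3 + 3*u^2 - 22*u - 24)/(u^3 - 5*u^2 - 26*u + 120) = (u^2 + 7*u + 6)/(u^2 - u - 30)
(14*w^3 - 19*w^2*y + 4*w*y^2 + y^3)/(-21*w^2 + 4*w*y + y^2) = (2*w^2 - 3*w*y + y^2)/(-3*w + y)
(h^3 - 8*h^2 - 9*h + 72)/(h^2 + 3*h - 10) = (h^3 - 8*h^2 - 9*h + 72)/(h^2 + 3*h - 10)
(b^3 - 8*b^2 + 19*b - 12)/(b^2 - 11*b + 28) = (b^2 - 4*b + 3)/(b - 7)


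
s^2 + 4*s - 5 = (s - 1)*(s + 5)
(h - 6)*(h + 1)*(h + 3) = h^3 - 2*h^2 - 21*h - 18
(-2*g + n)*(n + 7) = -2*g*n - 14*g + n^2 + 7*n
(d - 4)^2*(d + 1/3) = d^3 - 23*d^2/3 + 40*d/3 + 16/3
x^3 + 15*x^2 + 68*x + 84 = (x + 2)*(x + 6)*(x + 7)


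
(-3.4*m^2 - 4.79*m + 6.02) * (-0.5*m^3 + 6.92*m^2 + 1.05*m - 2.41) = 1.7*m^5 - 21.133*m^4 - 39.7268*m^3 + 44.8229*m^2 + 17.8649*m - 14.5082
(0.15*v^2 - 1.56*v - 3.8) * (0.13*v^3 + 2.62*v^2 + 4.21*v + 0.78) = 0.0195*v^5 + 0.1902*v^4 - 3.9497*v^3 - 16.4066*v^2 - 17.2148*v - 2.964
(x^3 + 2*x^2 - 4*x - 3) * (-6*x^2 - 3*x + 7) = -6*x^5 - 15*x^4 + 25*x^3 + 44*x^2 - 19*x - 21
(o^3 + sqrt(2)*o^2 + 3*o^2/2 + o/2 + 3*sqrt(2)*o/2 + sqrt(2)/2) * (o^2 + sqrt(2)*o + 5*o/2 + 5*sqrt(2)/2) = o^5 + 2*sqrt(2)*o^4 + 4*o^4 + 25*o^3/4 + 8*sqrt(2)*o^3 + 37*o^2/4 + 17*sqrt(2)*o^2/2 + 5*sqrt(2)*o/2 + 17*o/2 + 5/2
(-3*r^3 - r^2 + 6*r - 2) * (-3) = 9*r^3 + 3*r^2 - 18*r + 6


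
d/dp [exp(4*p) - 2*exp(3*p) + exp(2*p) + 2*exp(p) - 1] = 2*(2*exp(3*p) - 3*exp(2*p) + exp(p) + 1)*exp(p)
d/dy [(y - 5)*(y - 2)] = 2*y - 7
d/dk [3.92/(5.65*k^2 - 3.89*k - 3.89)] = (15.2488 - 44.296*k)/(-5.65*k^2 + 3.89*k + 3.89)^2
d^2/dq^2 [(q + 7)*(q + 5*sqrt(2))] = 2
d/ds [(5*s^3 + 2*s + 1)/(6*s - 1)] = (60*s^3 - 15*s^2 - 8)/(36*s^2 - 12*s + 1)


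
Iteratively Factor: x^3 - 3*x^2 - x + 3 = (x - 3)*(x^2 - 1) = (x - 3)*(x + 1)*(x - 1)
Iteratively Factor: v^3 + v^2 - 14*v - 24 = (v + 2)*(v^2 - v - 12) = (v - 4)*(v + 2)*(v + 3)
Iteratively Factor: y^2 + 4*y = (y + 4)*(y)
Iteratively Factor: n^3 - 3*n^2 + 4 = (n + 1)*(n^2 - 4*n + 4) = (n - 2)*(n + 1)*(n - 2)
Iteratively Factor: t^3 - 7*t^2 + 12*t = (t)*(t^2 - 7*t + 12) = t*(t - 4)*(t - 3)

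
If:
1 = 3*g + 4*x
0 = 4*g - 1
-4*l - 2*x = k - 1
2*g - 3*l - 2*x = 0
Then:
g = 1/4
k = 3/8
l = 1/8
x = 1/16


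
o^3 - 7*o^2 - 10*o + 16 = (o - 8)*(o - 1)*(o + 2)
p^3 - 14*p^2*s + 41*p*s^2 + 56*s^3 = (p - 8*s)*(p - 7*s)*(p + s)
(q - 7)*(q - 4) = q^2 - 11*q + 28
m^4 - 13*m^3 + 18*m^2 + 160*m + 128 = (m - 8)^2*(m + 1)*(m + 2)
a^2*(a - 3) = a^3 - 3*a^2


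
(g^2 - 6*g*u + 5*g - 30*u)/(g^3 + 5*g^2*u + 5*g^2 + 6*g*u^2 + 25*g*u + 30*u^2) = (g - 6*u)/(g^2 + 5*g*u + 6*u^2)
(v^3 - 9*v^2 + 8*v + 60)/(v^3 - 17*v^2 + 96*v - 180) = (v + 2)/(v - 6)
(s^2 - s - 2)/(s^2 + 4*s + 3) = (s - 2)/(s + 3)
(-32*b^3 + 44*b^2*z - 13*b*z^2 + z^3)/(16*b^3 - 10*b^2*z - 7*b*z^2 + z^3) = (-4*b + z)/(2*b + z)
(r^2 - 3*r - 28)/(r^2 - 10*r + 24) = (r^2 - 3*r - 28)/(r^2 - 10*r + 24)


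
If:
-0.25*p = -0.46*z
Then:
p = 1.84*z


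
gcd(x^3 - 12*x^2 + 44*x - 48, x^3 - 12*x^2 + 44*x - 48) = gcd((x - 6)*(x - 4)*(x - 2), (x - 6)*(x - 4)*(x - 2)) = x^3 - 12*x^2 + 44*x - 48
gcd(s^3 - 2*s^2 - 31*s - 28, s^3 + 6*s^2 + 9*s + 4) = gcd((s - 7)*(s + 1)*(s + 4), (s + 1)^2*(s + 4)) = s^2 + 5*s + 4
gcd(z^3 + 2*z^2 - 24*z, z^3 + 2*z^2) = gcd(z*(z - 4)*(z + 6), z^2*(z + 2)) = z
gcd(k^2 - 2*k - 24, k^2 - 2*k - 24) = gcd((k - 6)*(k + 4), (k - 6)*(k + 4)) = k^2 - 2*k - 24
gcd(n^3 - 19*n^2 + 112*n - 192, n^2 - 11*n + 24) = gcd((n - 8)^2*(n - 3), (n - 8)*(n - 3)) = n^2 - 11*n + 24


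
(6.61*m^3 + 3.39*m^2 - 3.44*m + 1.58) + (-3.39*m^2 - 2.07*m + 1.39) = 6.61*m^3 - 5.51*m + 2.97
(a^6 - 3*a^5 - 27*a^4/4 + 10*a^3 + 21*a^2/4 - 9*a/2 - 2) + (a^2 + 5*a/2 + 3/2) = a^6 - 3*a^5 - 27*a^4/4 + 10*a^3 + 25*a^2/4 - 2*a - 1/2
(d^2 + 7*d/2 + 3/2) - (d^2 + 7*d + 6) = -7*d/2 - 9/2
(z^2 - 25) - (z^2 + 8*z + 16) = -8*z - 41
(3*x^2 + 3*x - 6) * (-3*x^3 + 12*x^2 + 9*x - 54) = -9*x^5 + 27*x^4 + 81*x^3 - 207*x^2 - 216*x + 324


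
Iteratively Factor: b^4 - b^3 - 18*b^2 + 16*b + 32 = (b + 4)*(b^3 - 5*b^2 + 2*b + 8) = (b + 1)*(b + 4)*(b^2 - 6*b + 8) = (b - 4)*(b + 1)*(b + 4)*(b - 2)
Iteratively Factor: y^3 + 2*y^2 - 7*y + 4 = (y + 4)*(y^2 - 2*y + 1) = (y - 1)*(y + 4)*(y - 1)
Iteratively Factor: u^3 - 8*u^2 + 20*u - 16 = (u - 2)*(u^2 - 6*u + 8) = (u - 4)*(u - 2)*(u - 2)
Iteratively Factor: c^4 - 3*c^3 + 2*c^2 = (c)*(c^3 - 3*c^2 + 2*c) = c^2*(c^2 - 3*c + 2) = c^2*(c - 1)*(c - 2)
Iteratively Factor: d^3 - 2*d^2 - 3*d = (d + 1)*(d^2 - 3*d) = (d - 3)*(d + 1)*(d)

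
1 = 1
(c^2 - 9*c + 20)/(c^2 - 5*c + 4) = (c - 5)/(c - 1)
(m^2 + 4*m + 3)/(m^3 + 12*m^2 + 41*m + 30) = (m + 3)/(m^2 + 11*m + 30)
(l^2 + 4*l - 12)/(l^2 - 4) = (l + 6)/(l + 2)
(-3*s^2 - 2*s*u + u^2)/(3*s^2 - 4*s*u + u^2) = (-s - u)/(s - u)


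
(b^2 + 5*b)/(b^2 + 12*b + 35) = b/(b + 7)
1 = 1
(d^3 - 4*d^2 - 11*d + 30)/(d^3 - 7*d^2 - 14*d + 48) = (d - 5)/(d - 8)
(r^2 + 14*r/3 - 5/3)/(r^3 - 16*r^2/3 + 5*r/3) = (r + 5)/(r*(r - 5))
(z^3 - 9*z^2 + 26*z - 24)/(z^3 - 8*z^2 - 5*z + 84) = (z^2 - 5*z + 6)/(z^2 - 4*z - 21)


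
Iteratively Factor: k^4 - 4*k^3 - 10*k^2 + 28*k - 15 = (k - 5)*(k^3 + k^2 - 5*k + 3) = (k - 5)*(k - 1)*(k^2 + 2*k - 3) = (k - 5)*(k - 1)*(k + 3)*(k - 1)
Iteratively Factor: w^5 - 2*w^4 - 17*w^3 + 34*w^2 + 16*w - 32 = (w - 4)*(w^4 + 2*w^3 - 9*w^2 - 2*w + 8) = (w - 4)*(w - 1)*(w^3 + 3*w^2 - 6*w - 8) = (w - 4)*(w - 2)*(w - 1)*(w^2 + 5*w + 4) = (w - 4)*(w - 2)*(w - 1)*(w + 4)*(w + 1)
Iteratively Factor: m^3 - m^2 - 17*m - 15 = (m - 5)*(m^2 + 4*m + 3) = (m - 5)*(m + 1)*(m + 3)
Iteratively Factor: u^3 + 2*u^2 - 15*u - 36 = (u + 3)*(u^2 - u - 12) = (u + 3)^2*(u - 4)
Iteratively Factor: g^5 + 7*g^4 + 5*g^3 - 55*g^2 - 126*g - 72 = (g + 2)*(g^4 + 5*g^3 - 5*g^2 - 45*g - 36) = (g - 3)*(g + 2)*(g^3 + 8*g^2 + 19*g + 12) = (g - 3)*(g + 2)*(g + 3)*(g^2 + 5*g + 4) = (g - 3)*(g + 1)*(g + 2)*(g + 3)*(g + 4)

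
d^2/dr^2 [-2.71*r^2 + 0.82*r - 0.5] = -5.42000000000000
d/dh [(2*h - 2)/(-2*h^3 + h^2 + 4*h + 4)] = 2*(-2*h^3 + h^2 + 4*h - 2*(h - 1)*(-3*h^2 + h + 2) + 4)/(-2*h^3 + h^2 + 4*h + 4)^2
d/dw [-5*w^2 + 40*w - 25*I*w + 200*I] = -10*w + 40 - 25*I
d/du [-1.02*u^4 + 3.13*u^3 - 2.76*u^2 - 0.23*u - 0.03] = -4.08*u^3 + 9.39*u^2 - 5.52*u - 0.23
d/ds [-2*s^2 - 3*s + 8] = -4*s - 3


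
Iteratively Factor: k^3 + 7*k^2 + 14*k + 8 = (k + 4)*(k^2 + 3*k + 2) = (k + 2)*(k + 4)*(k + 1)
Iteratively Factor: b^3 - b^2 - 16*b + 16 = (b - 1)*(b^2 - 16) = (b - 1)*(b + 4)*(b - 4)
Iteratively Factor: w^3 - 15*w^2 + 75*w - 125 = (w - 5)*(w^2 - 10*w + 25) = (w - 5)^2*(w - 5)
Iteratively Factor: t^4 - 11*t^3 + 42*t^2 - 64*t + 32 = (t - 1)*(t^3 - 10*t^2 + 32*t - 32) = (t - 4)*(t - 1)*(t^2 - 6*t + 8) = (t - 4)*(t - 2)*(t - 1)*(t - 4)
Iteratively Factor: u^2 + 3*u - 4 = (u - 1)*(u + 4)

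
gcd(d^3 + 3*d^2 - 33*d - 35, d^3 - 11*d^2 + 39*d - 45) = d - 5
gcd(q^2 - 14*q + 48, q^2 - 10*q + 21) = 1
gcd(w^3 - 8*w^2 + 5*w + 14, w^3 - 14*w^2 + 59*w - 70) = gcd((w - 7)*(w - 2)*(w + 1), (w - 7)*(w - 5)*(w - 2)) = w^2 - 9*w + 14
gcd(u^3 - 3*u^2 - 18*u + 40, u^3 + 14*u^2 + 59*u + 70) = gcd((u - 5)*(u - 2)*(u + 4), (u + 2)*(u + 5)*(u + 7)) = 1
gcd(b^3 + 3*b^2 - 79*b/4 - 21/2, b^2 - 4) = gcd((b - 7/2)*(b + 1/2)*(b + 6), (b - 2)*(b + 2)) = 1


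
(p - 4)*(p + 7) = p^2 + 3*p - 28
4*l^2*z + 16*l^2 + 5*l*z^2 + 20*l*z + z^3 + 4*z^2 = (l + z)*(4*l + z)*(z + 4)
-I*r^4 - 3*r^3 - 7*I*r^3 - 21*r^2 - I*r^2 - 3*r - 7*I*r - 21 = (r + 7)*(r - 3*I)*(r - I)*(-I*r + 1)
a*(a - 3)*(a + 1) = a^3 - 2*a^2 - 3*a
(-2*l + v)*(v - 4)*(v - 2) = -2*l*v^2 + 12*l*v - 16*l + v^3 - 6*v^2 + 8*v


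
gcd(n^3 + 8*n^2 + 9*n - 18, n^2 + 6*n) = n + 6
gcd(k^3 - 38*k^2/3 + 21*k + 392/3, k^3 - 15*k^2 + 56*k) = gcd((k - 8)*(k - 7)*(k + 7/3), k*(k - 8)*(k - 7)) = k^2 - 15*k + 56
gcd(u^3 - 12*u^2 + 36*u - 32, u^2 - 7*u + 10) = u - 2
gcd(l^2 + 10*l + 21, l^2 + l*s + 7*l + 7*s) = l + 7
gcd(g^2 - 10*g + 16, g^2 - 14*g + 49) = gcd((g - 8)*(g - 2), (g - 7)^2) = 1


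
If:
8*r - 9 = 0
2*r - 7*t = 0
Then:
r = 9/8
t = 9/28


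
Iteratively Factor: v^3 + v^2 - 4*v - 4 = (v + 1)*(v^2 - 4) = (v + 1)*(v + 2)*(v - 2)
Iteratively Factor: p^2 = (p)*(p)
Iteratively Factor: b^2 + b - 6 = (b - 2)*(b + 3)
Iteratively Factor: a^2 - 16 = (a - 4)*(a + 4)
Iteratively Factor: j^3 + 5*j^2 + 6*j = (j + 2)*(j^2 + 3*j) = j*(j + 2)*(j + 3)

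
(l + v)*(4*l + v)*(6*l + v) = 24*l^3 + 34*l^2*v + 11*l*v^2 + v^3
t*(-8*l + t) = -8*l*t + t^2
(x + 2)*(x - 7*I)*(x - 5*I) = x^3 + 2*x^2 - 12*I*x^2 - 35*x - 24*I*x - 70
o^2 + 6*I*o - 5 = (o + I)*(o + 5*I)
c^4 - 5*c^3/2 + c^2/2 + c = c*(c - 2)*(c - 1)*(c + 1/2)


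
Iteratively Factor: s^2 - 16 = (s - 4)*(s + 4)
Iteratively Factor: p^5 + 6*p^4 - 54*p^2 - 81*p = (p)*(p^4 + 6*p^3 - 54*p - 81) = p*(p + 3)*(p^3 + 3*p^2 - 9*p - 27) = p*(p + 3)^2*(p^2 - 9) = p*(p + 3)^3*(p - 3)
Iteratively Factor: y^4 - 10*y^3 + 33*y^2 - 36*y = (y)*(y^3 - 10*y^2 + 33*y - 36) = y*(y - 3)*(y^2 - 7*y + 12) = y*(y - 4)*(y - 3)*(y - 3)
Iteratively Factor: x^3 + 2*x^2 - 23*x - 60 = (x + 4)*(x^2 - 2*x - 15) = (x + 3)*(x + 4)*(x - 5)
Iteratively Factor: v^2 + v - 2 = (v - 1)*(v + 2)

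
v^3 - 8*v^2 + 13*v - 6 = (v - 6)*(v - 1)^2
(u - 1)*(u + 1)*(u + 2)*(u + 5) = u^4 + 7*u^3 + 9*u^2 - 7*u - 10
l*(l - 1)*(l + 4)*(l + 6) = l^4 + 9*l^3 + 14*l^2 - 24*l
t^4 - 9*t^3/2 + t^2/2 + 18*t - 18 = (t - 3)*(t - 2)*(t - 3/2)*(t + 2)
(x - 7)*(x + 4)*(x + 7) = x^3 + 4*x^2 - 49*x - 196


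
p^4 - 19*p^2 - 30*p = p*(p - 5)*(p + 2)*(p + 3)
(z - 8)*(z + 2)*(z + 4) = z^3 - 2*z^2 - 40*z - 64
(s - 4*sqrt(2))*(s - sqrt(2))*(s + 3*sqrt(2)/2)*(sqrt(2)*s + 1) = sqrt(2)*s^4 - 6*s^3 - 21*sqrt(2)*s^2/2 + 17*s + 12*sqrt(2)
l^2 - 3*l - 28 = (l - 7)*(l + 4)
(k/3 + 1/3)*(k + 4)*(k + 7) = k^3/3 + 4*k^2 + 13*k + 28/3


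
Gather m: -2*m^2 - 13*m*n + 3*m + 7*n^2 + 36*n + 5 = -2*m^2 + m*(3 - 13*n) + 7*n^2 + 36*n + 5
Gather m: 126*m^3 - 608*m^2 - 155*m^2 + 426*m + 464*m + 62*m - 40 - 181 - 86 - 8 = 126*m^3 - 763*m^2 + 952*m - 315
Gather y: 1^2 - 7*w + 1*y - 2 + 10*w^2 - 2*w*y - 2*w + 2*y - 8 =10*w^2 - 9*w + y*(3 - 2*w) - 9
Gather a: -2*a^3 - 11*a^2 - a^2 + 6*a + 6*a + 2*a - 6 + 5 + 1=-2*a^3 - 12*a^2 + 14*a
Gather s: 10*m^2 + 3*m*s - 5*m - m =10*m^2 + 3*m*s - 6*m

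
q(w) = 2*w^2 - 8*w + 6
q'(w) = 4*w - 8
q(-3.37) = 55.67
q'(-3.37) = -21.48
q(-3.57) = 60.05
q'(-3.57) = -22.28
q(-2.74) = 42.94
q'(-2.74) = -18.96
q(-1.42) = 21.39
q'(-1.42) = -13.68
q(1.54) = -1.58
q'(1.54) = -1.84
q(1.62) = -1.71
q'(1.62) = -1.52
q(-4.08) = 71.93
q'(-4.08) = -24.32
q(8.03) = 70.72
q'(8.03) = 24.12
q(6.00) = 30.00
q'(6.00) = 16.00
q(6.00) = 30.00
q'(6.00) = 16.00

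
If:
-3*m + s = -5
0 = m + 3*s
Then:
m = 3/2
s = -1/2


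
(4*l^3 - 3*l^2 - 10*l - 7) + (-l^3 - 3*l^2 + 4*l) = 3*l^3 - 6*l^2 - 6*l - 7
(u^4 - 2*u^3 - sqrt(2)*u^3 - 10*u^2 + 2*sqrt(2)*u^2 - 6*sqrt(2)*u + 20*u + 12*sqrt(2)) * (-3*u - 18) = -3*u^5 - 12*u^4 + 3*sqrt(2)*u^4 + 12*sqrt(2)*u^3 + 66*u^3 - 18*sqrt(2)*u^2 + 120*u^2 - 360*u + 72*sqrt(2)*u - 216*sqrt(2)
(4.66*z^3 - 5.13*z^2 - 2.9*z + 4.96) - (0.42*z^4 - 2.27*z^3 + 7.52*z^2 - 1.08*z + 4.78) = -0.42*z^4 + 6.93*z^3 - 12.65*z^2 - 1.82*z + 0.18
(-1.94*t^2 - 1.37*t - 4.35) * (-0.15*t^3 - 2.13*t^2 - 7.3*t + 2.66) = 0.291*t^5 + 4.3377*t^4 + 17.7326*t^3 + 14.1061*t^2 + 28.1108*t - 11.571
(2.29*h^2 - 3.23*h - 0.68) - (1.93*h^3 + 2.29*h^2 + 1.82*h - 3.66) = -1.93*h^3 - 5.05*h + 2.98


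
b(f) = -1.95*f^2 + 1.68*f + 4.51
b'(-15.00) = 60.18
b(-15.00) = -459.44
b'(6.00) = -21.72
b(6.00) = -55.61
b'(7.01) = -25.66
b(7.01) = -79.54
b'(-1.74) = 8.47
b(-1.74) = -4.32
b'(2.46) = -7.91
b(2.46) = -3.16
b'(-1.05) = 5.78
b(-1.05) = 0.60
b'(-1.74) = 8.47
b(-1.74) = -4.32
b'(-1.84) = 8.86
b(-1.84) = -5.18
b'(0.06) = 1.45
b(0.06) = 4.60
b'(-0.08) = 1.99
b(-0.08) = 4.36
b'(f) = 1.68 - 3.9*f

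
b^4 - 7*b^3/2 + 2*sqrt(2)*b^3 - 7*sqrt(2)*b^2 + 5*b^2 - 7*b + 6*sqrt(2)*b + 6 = (b - 2)*(b - 3/2)*(b + sqrt(2))^2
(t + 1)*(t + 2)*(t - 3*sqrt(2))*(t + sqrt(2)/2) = t^4 - 5*sqrt(2)*t^3/2 + 3*t^3 - 15*sqrt(2)*t^2/2 - t^2 - 9*t - 5*sqrt(2)*t - 6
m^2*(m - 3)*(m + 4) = m^4 + m^3 - 12*m^2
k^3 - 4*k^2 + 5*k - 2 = (k - 2)*(k - 1)^2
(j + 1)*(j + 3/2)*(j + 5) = j^3 + 15*j^2/2 + 14*j + 15/2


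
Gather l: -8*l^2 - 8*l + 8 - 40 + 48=-8*l^2 - 8*l + 16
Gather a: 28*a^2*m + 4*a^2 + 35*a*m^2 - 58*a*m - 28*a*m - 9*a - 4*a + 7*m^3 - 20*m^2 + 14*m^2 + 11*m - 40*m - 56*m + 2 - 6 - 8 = a^2*(28*m + 4) + a*(35*m^2 - 86*m - 13) + 7*m^3 - 6*m^2 - 85*m - 12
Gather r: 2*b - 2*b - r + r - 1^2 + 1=0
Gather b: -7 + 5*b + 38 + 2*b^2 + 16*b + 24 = 2*b^2 + 21*b + 55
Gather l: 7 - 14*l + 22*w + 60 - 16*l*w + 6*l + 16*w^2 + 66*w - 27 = l*(-16*w - 8) + 16*w^2 + 88*w + 40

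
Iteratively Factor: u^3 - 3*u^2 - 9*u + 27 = (u - 3)*(u^2 - 9) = (u - 3)*(u + 3)*(u - 3)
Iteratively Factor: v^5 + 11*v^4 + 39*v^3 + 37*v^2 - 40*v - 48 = (v + 4)*(v^4 + 7*v^3 + 11*v^2 - 7*v - 12) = (v + 3)*(v + 4)*(v^3 + 4*v^2 - v - 4) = (v - 1)*(v + 3)*(v + 4)*(v^2 + 5*v + 4) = (v - 1)*(v + 1)*(v + 3)*(v + 4)*(v + 4)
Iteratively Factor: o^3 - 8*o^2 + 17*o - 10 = (o - 2)*(o^2 - 6*o + 5) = (o - 2)*(o - 1)*(o - 5)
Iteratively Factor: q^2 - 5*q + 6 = (q - 2)*(q - 3)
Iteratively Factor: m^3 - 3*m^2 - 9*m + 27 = (m - 3)*(m^2 - 9) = (m - 3)^2*(m + 3)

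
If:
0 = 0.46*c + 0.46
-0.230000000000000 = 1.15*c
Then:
No Solution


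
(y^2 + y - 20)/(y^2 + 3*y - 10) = (y - 4)/(y - 2)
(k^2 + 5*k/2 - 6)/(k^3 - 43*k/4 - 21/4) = 2*(-2*k^2 - 5*k + 12)/(-4*k^3 + 43*k + 21)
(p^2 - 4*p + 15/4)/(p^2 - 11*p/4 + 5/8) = 2*(2*p - 3)/(4*p - 1)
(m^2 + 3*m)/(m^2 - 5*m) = (m + 3)/(m - 5)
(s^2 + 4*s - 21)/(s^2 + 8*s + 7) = (s - 3)/(s + 1)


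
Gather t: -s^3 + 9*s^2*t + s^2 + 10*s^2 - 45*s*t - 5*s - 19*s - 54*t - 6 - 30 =-s^3 + 11*s^2 - 24*s + t*(9*s^2 - 45*s - 54) - 36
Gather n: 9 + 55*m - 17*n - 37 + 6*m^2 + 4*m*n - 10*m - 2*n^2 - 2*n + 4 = 6*m^2 + 45*m - 2*n^2 + n*(4*m - 19) - 24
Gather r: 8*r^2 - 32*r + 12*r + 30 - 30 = 8*r^2 - 20*r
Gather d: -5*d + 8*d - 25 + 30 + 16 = 3*d + 21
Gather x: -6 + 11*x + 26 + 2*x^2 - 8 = 2*x^2 + 11*x + 12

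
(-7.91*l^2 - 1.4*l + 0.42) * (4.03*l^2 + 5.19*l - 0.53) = -31.8773*l^4 - 46.6949*l^3 - 1.3811*l^2 + 2.9218*l - 0.2226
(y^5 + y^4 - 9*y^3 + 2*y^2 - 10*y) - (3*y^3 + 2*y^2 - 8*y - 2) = y^5 + y^4 - 12*y^3 - 2*y + 2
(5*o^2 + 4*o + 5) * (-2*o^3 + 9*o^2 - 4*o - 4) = -10*o^5 + 37*o^4 + 6*o^3 + 9*o^2 - 36*o - 20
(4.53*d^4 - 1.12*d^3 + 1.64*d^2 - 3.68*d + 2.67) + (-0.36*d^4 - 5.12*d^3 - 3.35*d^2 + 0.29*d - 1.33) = 4.17*d^4 - 6.24*d^3 - 1.71*d^2 - 3.39*d + 1.34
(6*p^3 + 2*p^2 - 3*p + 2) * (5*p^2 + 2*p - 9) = 30*p^5 + 22*p^4 - 65*p^3 - 14*p^2 + 31*p - 18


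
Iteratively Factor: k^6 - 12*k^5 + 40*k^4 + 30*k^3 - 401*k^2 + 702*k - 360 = (k - 4)*(k^5 - 8*k^4 + 8*k^3 + 62*k^2 - 153*k + 90) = (k - 4)*(k - 3)*(k^4 - 5*k^3 - 7*k^2 + 41*k - 30) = (k - 5)*(k - 4)*(k - 3)*(k^3 - 7*k + 6) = (k - 5)*(k - 4)*(k - 3)*(k + 3)*(k^2 - 3*k + 2) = (k - 5)*(k - 4)*(k - 3)*(k - 2)*(k + 3)*(k - 1)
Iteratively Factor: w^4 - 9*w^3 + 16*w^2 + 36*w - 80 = (w + 2)*(w^3 - 11*w^2 + 38*w - 40) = (w - 2)*(w + 2)*(w^2 - 9*w + 20) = (w - 4)*(w - 2)*(w + 2)*(w - 5)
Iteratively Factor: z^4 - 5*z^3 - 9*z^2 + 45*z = (z - 5)*(z^3 - 9*z) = (z - 5)*(z - 3)*(z^2 + 3*z) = z*(z - 5)*(z - 3)*(z + 3)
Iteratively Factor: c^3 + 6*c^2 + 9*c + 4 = (c + 1)*(c^2 + 5*c + 4) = (c + 1)*(c + 4)*(c + 1)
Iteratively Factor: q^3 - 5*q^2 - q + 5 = (q - 5)*(q^2 - 1) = (q - 5)*(q - 1)*(q + 1)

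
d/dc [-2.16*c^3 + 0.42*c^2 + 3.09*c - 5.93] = -6.48*c^2 + 0.84*c + 3.09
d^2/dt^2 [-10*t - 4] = 0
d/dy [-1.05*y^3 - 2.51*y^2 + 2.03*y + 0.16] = -3.15*y^2 - 5.02*y + 2.03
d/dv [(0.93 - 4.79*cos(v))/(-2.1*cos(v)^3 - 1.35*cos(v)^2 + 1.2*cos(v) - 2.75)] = (20.118*cos(v)^3 + 0.6075*cos(v)^2 - 2.511*cos(v) - 12.0565)*sin(v)/(4.41*cos(v)^6 + 5.67*cos(v)^5 - 3.2175*cos(v)^4 + 8.31*cos(v)^3 + 8.865*cos(v)^2 - 6.6*cos(v) + 7.5625)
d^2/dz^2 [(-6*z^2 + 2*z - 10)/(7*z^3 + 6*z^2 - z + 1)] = 4*(-147*z^6 + 147*z^5 - 1407*z^4 - 1508*z^3 - 423*z^2 + 177*z + 23)/(343*z^9 + 882*z^8 + 609*z^7 + 111*z^6 + 165*z^5 + 84*z^4 - 16*z^3 + 21*z^2 - 3*z + 1)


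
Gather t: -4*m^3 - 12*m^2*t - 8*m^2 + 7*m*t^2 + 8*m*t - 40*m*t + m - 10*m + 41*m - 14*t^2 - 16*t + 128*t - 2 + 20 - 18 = -4*m^3 - 8*m^2 + 32*m + t^2*(7*m - 14) + t*(-12*m^2 - 32*m + 112)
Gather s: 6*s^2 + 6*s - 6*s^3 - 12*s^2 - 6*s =-6*s^3 - 6*s^2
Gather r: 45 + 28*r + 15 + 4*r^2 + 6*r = 4*r^2 + 34*r + 60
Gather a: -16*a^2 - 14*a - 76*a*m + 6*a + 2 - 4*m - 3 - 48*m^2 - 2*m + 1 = -16*a^2 + a*(-76*m - 8) - 48*m^2 - 6*m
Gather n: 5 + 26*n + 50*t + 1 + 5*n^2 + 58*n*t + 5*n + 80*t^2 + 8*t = 5*n^2 + n*(58*t + 31) + 80*t^2 + 58*t + 6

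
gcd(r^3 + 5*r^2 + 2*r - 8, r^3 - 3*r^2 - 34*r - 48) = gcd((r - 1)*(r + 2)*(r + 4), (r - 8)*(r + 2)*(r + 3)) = r + 2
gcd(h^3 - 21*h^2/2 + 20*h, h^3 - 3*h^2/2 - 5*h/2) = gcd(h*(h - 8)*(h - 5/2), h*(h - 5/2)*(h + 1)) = h^2 - 5*h/2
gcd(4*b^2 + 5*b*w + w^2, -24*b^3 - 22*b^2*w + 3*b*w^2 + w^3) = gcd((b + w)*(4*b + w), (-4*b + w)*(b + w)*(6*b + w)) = b + w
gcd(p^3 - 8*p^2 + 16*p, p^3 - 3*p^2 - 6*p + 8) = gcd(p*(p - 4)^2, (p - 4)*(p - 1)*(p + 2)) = p - 4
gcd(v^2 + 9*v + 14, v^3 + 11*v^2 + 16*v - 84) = v + 7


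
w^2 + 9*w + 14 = (w + 2)*(w + 7)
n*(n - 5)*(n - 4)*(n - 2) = n^4 - 11*n^3 + 38*n^2 - 40*n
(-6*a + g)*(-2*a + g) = 12*a^2 - 8*a*g + g^2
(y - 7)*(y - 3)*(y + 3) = y^3 - 7*y^2 - 9*y + 63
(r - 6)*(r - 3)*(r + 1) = r^3 - 8*r^2 + 9*r + 18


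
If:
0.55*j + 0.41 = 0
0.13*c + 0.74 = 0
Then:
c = -5.69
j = -0.75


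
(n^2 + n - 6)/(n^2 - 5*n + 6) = (n + 3)/(n - 3)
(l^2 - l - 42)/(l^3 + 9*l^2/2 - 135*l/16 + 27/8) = 16*(l - 7)/(16*l^2 - 24*l + 9)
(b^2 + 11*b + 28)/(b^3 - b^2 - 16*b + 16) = (b + 7)/(b^2 - 5*b + 4)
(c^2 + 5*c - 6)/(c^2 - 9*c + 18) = (c^2 + 5*c - 6)/(c^2 - 9*c + 18)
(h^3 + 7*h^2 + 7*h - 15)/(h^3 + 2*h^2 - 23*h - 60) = (h^2 + 4*h - 5)/(h^2 - h - 20)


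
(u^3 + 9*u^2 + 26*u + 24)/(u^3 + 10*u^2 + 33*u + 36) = (u + 2)/(u + 3)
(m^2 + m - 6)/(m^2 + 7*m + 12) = (m - 2)/(m + 4)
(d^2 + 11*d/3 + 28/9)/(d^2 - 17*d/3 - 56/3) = (d + 4/3)/(d - 8)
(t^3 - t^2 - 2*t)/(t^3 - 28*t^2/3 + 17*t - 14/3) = 3*t*(t + 1)/(3*t^2 - 22*t + 7)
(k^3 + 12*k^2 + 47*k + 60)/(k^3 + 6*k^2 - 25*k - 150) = (k^2 + 7*k + 12)/(k^2 + k - 30)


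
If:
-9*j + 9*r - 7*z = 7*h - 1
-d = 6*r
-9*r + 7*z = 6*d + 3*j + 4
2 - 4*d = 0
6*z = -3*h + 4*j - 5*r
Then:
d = 1/2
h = -475/322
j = 199/552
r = -1/12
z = 1349/1288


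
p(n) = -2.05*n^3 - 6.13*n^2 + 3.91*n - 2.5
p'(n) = -6.15*n^2 - 12.26*n + 3.91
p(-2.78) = -16.70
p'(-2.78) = -9.54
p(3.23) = -122.91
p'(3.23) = -99.85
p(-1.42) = -14.54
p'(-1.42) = 8.92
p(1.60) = -20.33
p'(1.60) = -31.45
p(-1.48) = -15.07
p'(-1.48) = 8.58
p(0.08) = -2.23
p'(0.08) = 2.89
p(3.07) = -107.59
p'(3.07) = -91.69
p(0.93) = -5.81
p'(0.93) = -12.81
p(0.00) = -2.50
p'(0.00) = 3.91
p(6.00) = -642.52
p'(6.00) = -291.05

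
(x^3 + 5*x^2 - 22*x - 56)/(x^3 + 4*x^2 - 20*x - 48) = (x + 7)/(x + 6)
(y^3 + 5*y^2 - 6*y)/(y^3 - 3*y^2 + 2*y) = (y + 6)/(y - 2)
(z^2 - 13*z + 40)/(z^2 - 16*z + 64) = (z - 5)/(z - 8)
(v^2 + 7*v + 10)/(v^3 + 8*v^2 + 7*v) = (v^2 + 7*v + 10)/(v*(v^2 + 8*v + 7))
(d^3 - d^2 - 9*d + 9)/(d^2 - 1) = (d^2 - 9)/(d + 1)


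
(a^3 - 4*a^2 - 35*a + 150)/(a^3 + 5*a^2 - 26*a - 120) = (a - 5)/(a + 4)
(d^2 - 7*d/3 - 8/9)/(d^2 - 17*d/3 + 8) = (d + 1/3)/(d - 3)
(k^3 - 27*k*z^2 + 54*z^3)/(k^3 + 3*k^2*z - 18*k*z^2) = (k - 3*z)/k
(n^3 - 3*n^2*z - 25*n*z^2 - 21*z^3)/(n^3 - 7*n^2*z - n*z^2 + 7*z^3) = (-n - 3*z)/(-n + z)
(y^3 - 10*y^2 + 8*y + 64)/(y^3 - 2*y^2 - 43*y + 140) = (y^2 - 6*y - 16)/(y^2 + 2*y - 35)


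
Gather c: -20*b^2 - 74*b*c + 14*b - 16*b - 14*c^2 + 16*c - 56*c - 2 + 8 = -20*b^2 - 2*b - 14*c^2 + c*(-74*b - 40) + 6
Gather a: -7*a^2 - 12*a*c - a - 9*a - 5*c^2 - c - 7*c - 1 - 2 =-7*a^2 + a*(-12*c - 10) - 5*c^2 - 8*c - 3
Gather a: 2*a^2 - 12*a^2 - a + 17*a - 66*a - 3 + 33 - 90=-10*a^2 - 50*a - 60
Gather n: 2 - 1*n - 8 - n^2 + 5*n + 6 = -n^2 + 4*n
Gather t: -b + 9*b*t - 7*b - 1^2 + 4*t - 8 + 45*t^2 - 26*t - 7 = -8*b + 45*t^2 + t*(9*b - 22) - 16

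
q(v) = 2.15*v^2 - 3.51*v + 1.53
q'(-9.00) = -42.21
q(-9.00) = 207.27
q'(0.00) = -3.51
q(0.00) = 1.53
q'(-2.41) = -13.87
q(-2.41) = 22.48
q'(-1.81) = -11.29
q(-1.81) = 14.93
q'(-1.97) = -11.98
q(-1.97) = 16.79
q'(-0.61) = -6.13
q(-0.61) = 4.47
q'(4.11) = 14.16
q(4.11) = 23.42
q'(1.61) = 3.41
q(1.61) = 1.45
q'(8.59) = 33.43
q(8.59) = 130.02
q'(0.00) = -3.51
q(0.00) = 1.53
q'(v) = 4.3*v - 3.51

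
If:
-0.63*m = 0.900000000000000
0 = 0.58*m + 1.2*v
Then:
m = -1.43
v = 0.69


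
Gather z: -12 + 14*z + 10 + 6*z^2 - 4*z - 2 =6*z^2 + 10*z - 4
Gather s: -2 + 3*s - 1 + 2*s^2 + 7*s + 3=2*s^2 + 10*s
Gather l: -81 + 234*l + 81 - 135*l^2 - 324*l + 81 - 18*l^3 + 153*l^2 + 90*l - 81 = -18*l^3 + 18*l^2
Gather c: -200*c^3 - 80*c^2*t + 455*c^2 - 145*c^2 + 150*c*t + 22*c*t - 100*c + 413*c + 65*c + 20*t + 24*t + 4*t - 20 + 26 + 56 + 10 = -200*c^3 + c^2*(310 - 80*t) + c*(172*t + 378) + 48*t + 72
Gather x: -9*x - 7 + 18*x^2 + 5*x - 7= 18*x^2 - 4*x - 14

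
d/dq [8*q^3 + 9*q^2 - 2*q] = 24*q^2 + 18*q - 2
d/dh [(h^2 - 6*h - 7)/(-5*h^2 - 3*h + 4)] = (-33*h^2 - 62*h - 45)/(25*h^4 + 30*h^3 - 31*h^2 - 24*h + 16)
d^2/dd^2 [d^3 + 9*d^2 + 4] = 6*d + 18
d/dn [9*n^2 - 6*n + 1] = 18*n - 6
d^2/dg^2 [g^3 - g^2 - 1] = 6*g - 2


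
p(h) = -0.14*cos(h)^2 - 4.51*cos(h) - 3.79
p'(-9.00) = -1.75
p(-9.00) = 0.20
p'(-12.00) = 2.55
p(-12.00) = -7.70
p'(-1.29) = -4.41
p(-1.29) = -5.05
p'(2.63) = 2.09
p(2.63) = 0.04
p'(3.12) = 0.09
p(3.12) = 0.58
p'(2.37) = 3.00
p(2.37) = -0.63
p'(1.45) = 4.51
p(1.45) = -4.34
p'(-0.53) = -2.40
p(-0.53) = -7.79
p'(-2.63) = -2.09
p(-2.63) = 0.04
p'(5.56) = -3.12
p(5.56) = -7.25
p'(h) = 0.28*sin(h)*cos(h) + 4.51*sin(h)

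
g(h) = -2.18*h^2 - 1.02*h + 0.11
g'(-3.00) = 12.06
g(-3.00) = -16.45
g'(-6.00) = 25.14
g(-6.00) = -72.25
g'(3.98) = -18.37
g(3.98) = -38.48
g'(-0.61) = 1.64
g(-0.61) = -0.08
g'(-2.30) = 9.01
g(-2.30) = -9.08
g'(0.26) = -2.15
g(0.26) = -0.30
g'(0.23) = -2.02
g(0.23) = -0.24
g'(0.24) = -2.07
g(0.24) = -0.26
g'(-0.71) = 2.08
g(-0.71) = -0.26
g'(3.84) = -17.76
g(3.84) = -35.95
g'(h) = -4.36*h - 1.02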